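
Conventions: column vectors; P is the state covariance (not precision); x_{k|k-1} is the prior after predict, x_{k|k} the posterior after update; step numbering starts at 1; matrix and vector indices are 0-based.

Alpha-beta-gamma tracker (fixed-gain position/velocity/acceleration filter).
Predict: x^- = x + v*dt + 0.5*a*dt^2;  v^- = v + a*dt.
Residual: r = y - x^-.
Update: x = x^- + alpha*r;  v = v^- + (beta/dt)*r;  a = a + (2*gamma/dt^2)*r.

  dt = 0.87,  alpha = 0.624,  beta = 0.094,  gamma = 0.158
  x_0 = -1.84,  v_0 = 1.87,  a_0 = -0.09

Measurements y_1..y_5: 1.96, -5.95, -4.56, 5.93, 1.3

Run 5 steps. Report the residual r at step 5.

step 1: x_pred=-0.2472  r=2.2072  x^+=1.1301  v^+=2.0302  a^+=0.8315
step 2: x_pred=3.2110  r=-9.1610  x^+=-2.5055  v^+=1.7637  a^+=-2.9932
step 3: x_pred=-2.1038  r=-2.4562  x^+=-3.6365  v^+=-1.1057  a^+=-4.0186
step 4: x_pred=-6.1193  r=12.0493  x^+=1.3995  v^+=-3.3001  a^+=1.0118
step 5: x_pred=-1.0887  r=2.3887  x^+=0.4019  v^+=-2.1617  a^+=2.0091

resid = 2.3887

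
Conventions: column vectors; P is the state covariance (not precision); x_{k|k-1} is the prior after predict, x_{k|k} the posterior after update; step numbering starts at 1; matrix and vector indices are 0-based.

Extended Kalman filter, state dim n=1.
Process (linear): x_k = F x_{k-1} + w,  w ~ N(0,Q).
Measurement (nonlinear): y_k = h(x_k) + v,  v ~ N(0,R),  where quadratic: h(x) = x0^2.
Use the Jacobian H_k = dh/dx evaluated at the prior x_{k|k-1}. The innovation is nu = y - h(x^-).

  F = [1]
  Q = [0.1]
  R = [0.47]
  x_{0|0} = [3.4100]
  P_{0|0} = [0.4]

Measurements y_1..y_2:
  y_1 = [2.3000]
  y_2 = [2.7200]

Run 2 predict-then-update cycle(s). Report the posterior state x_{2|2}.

step 1: x^-=[3.4100]  P^-=[0.5000]  H_jac=[6.8200]  S=[23.7262]  K=[0.1437]  nu=[-9.3281]  x^+=[2.0693]  P^+=[0.0099]
step 2: x^-=[2.0693]  P^-=[0.1099]  H_jac=[4.1387]  S=[2.3525]  K=[0.1934]  nu=[-1.5622]  x^+=[1.7673]  P^+=[0.0220]

x_post = [1.7673]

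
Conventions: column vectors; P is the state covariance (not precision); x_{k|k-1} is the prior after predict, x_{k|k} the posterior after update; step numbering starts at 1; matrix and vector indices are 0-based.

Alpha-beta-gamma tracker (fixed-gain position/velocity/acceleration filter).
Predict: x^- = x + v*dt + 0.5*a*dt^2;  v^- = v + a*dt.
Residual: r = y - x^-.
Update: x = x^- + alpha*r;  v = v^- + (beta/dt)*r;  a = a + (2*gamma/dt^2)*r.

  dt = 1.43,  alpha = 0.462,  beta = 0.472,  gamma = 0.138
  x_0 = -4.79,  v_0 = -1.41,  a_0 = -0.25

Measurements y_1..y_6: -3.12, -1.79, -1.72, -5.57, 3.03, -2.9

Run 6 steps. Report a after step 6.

step 1: x_pred=-7.0619  r=3.9419  x^+=-5.2407  v^+=-0.4664  a^+=0.2820
step 2: x_pred=-5.6193  r=3.8293  x^+=-3.8502  v^+=1.2009  a^+=0.7989
step 3: x_pred=-1.3161  r=-0.4039  x^+=-1.5027  v^+=2.2100  a^+=0.7444
step 4: x_pred=2.4186  r=-7.9886  x^+=-1.2721  v^+=0.6376  a^+=-0.3339
step 5: x_pred=-0.7017  r=3.7317  x^+=1.0223  v^+=1.3919  a^+=0.1698
step 6: x_pred=3.1864  r=-6.0864  x^+=0.3745  v^+=-0.3742  a^+=-0.6517

a_post = -0.6517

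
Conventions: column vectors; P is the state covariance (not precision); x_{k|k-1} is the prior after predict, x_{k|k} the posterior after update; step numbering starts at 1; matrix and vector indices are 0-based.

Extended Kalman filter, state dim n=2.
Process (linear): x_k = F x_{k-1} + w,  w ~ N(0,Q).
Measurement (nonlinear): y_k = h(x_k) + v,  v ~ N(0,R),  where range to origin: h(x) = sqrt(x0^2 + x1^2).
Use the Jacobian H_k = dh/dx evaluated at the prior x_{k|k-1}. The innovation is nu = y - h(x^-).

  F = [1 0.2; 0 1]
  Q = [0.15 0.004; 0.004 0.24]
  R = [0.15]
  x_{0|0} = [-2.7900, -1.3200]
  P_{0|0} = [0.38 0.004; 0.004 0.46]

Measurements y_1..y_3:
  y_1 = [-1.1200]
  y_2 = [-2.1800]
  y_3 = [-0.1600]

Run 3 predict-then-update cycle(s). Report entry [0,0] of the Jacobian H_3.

H_jac[0,0] = -0.1382

step 1: x^-=[-3.0540, -1.3200]  P^-=[0.5500 0.1000; 0.1000 0.7000]  H_jac=[-0.9179 -0.3967]  S=[0.7964]  K=[-0.6837; -0.4640]  nu=[-4.4471]  x^+=[-0.0135, 0.7432]  P^+=[0.1777 -0.1526; -0.1526 0.5286]
step 2: x^-=[0.1351, 0.7432]  P^-=[0.2878 -0.0429; -0.0429 0.7686]  H_jac=[0.1789 0.9839]  S=[0.8881]  K=[0.0104; 0.8428]  nu=[-2.9354]  x^+=[0.1046, -1.7308]  P^+=[0.2877 -0.0507; -0.0507 0.1377]
step 3: x^-=[-0.2416, -1.7308]  P^-=[0.4229 -0.0192; -0.0192 0.3777]  H_jac=[-0.1382 -0.9904]  S=[0.5233]  K=[-0.0754; -0.7098]  nu=[-1.9076]  x^+=[-0.0977, -0.3769]  P^+=[0.4199 -0.0472; -0.0472 0.1141]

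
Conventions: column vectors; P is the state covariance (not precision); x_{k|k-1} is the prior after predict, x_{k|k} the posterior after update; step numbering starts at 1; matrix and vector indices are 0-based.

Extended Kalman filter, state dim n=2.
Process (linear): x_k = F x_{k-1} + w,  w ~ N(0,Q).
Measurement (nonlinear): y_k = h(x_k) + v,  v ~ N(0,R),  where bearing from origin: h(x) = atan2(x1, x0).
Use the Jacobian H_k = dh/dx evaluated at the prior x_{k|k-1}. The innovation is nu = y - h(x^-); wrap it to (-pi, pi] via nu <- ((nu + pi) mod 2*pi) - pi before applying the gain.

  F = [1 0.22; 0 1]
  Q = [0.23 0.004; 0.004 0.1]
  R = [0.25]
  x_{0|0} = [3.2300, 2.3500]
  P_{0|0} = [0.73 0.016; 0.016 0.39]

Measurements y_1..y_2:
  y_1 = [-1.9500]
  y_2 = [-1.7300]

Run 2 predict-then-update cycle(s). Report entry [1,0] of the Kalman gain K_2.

step 1: x^-=[3.7470, 2.3500]  P^-=[0.9859 0.1058; 0.1058 0.4900]  H_jac=[-0.1201 0.1915]  S=[0.2773]  K=[-0.3540; 0.2926]  nu=[-2.5102]  x^+=[4.6355, 1.6156]  P^+=[0.9512 0.1345; 0.1345 0.4663]
step 2: x^-=[4.9910, 1.6156]  P^-=[1.2629 0.2411; 0.2411 0.5663]  H_jac=[-0.0587 0.1814]  S=[0.2678]  K=[-0.1136; 0.3306]  nu=[-2.0431]  x^+=[5.2230, 0.9402]  P^+=[1.2595 0.2512; 0.2512 0.5370]

K[1,0] = 0.3306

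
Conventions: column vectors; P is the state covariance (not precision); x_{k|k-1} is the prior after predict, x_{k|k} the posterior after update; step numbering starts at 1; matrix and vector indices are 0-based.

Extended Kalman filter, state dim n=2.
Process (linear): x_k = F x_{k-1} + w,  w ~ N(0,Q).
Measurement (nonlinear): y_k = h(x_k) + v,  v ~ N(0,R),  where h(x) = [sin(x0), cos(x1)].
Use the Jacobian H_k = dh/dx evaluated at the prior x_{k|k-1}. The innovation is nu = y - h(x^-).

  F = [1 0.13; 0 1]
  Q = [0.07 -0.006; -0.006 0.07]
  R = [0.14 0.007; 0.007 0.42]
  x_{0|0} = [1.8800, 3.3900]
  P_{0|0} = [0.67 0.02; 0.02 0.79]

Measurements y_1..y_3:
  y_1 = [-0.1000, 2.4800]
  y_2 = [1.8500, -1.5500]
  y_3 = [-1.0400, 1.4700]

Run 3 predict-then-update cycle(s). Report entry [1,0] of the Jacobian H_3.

step 1: x^-=[2.3207, 3.3900]  P^-=[0.7586 0.1167; 0.1167 0.8600]  H_jac=[-0.6816 0.0000; 0.0000 0.2459]  S=[0.4924 -0.0126; -0.0126 0.4720]  K=[-1.0492 0.0329; -0.1502 0.4440]  nu=[-0.8318, 3.4493]  x^+=[3.3068, 5.0464]  P^+=[0.2152 0.0263; 0.0263 0.7542]
step 2: x^-=[3.9628, 5.0464]  P^-=[0.3048 0.1183; 0.1183 0.8242]  H_jac=[-0.6813 0.0000; 0.0000 0.9447]  S=[0.2815 -0.0692; -0.0692 1.1556]  K=[-0.7246 0.0534; -0.1227 0.6664]  nu=[2.5820, -1.8778]  x^+=[1.9917, 3.4782]  P^+=[0.1483 0.0184; 0.0184 0.2954]
step 3: x^-=[2.4439, 3.4782]  P^-=[0.2281 0.0508; 0.0508 0.3654]  H_jac=[-0.7663 0.0000; 0.0000 0.3303]  S=[0.2740 -0.0058; -0.0058 0.4599]  K=[-0.6375 0.0284; -0.1364 0.2607]  nu=[-1.6824, 2.4139]  x^+=[3.5848, 4.3370]  P^+=[0.1162 0.0225; 0.0225 0.3286]

H_jac[1,0] = 0.0000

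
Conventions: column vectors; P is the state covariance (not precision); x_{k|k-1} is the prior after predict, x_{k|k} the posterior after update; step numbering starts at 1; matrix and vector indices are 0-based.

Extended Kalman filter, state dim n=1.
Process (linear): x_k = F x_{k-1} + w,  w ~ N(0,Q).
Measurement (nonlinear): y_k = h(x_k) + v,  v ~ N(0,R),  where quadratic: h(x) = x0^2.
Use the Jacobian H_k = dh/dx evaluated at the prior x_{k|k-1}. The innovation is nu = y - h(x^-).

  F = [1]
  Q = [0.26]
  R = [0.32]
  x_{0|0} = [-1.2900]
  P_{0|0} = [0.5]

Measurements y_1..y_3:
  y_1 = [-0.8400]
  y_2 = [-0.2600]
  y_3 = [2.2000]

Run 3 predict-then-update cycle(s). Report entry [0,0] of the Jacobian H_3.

H_jac[0,0] = -0.3791

step 1: x^-=[-1.2900]  P^-=[0.7600]  H_jac=[-2.5800]  S=[5.3789]  K=[-0.3645]  nu=[-2.5041]  x^+=[-0.3772]  P^+=[0.0452]
step 2: x^-=[-0.3772]  P^-=[0.3052]  H_jac=[-0.7543]  S=[0.4937]  K=[-0.4664]  nu=[-0.4023]  x^+=[-0.1896]  P^+=[0.1978]
step 3: x^-=[-0.1896]  P^-=[0.4578]  H_jac=[-0.3791]  S=[0.3858]  K=[-0.4499]  nu=[2.1641]  x^+=[-1.1632]  P^+=[0.3797]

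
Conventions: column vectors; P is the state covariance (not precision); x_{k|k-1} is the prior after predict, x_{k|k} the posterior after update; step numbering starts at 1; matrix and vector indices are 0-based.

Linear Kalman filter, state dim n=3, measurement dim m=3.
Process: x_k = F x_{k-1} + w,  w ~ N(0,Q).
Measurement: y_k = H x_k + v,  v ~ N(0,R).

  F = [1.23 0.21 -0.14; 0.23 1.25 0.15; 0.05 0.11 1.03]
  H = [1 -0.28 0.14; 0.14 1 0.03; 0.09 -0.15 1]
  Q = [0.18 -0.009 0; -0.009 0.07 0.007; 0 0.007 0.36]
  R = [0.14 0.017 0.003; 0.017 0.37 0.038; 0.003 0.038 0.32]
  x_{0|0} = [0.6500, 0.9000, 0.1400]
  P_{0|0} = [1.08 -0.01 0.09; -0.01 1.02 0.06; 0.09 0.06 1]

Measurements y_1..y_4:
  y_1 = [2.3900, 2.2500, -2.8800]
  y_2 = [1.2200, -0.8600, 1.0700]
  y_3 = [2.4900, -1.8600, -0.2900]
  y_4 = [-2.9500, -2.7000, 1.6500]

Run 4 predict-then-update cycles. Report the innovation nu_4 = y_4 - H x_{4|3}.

innov = [-5.6217, -2.3546, 1.8438]

step 1: x^-=[0.9689, 1.2955, 0.2757]  P^-=[1.8388 0.5325 0.0698; 0.5325 1.7663 0.4135; 0.0698 0.4135 1.4587]  S=[1.8348 0.3555 0.2998; 0.3555 2.3482 0.2983; 0.2998 0.2983 1.7075]  K=[0.9019 0.2141 -0.1047; -0.1026 0.8058 -0.0077; -0.0674 0.1055 0.8150]  nu=[1.7452, 0.8106, -3.0486]  x^+=[3.0357, 1.7929, -2.2411]  P^+=[0.1528 0.0699 -0.0259; 0.0699 0.2844 0.0642; -0.0259 0.0642 0.2766]
step 2: x^-=[4.4242, 2.6032, -1.9593]  P^-=[0.4704 0.2008 -0.0335; 0.2008 0.5911 0.1741; -0.0335 0.1741 0.6699]  S=[0.5344 0.1343 0.0424; 0.1343 1.0374 0.1578; 0.0424 0.1578 0.9433]  K=[0.7291 0.1745 -0.0846; -0.0415 0.6058 0.0103; -0.0536 0.0882 0.6669]  nu=[-2.2010, -4.0238, 3.0216]  x^+=[1.8617, 0.2879, -0.1812]  P^+=[0.1237 0.0571 -0.0208; 0.0571 0.2142 0.0532; -0.0208 0.0532 0.2265]
step 3: x^-=[2.3757, 0.7609, -0.0619]  P^-=[0.4145 0.1572 -0.0273; 0.1572 0.4677 0.1422; -0.0273 0.1422 0.6137]  S=[0.4964 0.1150 0.0479; 0.1150 0.8987 0.1399; 0.0479 0.1399 0.8958]  K=[0.7092 0.1599 -0.0781; -0.0363 0.5525 0.0118; -0.0430 0.0789 0.6485]  nu=[0.3360, -2.9517, -0.3278]  x^+=[2.1675, -0.8858, -0.5219]  P^+=[0.1191 0.0522 -0.0197; 0.0522 0.1955 0.0493; -0.0197 0.0493 0.2196]
step 4: x^-=[2.5530, -0.6870, -0.5266]  P^-=[0.4040 0.1441 -0.0271; 0.1441 0.4338 0.1332; -0.0271 0.1332 0.6053]  S=[0.4911 0.1093 0.0496; 0.1093 0.8604 0.1349; 0.0496 0.1349 0.8896]  K=[0.7060 0.1546 -0.0766; -0.0362 0.5350 0.0121; -0.0405 0.0754 0.6460]  nu=[-5.6217, -2.3546, 1.8438]  x^+=[-1.9213, -1.7209, 0.7147]  P^+=[0.1181 0.0504 -0.0196; 0.0504 0.1893 0.0480; -0.0196 0.0480 0.2184]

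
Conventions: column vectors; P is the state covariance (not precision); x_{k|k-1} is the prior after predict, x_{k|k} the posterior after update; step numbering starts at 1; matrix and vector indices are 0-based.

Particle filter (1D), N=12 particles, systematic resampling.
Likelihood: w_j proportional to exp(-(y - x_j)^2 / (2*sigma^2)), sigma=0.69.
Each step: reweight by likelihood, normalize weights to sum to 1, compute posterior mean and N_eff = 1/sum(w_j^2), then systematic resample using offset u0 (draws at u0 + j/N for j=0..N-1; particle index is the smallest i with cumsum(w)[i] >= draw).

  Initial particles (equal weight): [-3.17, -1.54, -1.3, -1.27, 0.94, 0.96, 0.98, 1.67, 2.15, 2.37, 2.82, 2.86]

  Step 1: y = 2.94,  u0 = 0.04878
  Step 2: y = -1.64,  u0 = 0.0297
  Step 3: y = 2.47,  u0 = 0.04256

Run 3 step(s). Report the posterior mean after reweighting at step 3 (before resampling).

post_mean = 1.7362

step 1: w=[0.0000, 0.0000, 0.0000, 0.0000, 0.0044, 0.0047, 0.0051, 0.0534, 0.1509, 0.2066, 0.2862, 0.2886]  mean=2.5496  Neff=4.2806  idx=[7, 8, 8, 9, 9, 10, 10, 10, 11, 11, 11, 11]
step 2: w=[0.9385, 0.0262, 0.0262, 0.0043, 0.0043, 0.0001, 0.0001, 0.0001, 0.0001, 0.0001, 0.0001, 0.0001]  mean=1.7017  Neff=1.1335  idx=[0, 0, 0, 0, 0, 0, 0, 0, 0, 0, 0, 1]
step 3: w=[0.0784, 0.0784, 0.0784, 0.0784, 0.0784, 0.0784, 0.0784, 0.0784, 0.0784, 0.0784, 0.0784, 0.1378]  mean=1.7362  Neff=11.5507  idx=[0, 1, 2, 3, 4, 5, 6, 7, 9, 10, 11, 11]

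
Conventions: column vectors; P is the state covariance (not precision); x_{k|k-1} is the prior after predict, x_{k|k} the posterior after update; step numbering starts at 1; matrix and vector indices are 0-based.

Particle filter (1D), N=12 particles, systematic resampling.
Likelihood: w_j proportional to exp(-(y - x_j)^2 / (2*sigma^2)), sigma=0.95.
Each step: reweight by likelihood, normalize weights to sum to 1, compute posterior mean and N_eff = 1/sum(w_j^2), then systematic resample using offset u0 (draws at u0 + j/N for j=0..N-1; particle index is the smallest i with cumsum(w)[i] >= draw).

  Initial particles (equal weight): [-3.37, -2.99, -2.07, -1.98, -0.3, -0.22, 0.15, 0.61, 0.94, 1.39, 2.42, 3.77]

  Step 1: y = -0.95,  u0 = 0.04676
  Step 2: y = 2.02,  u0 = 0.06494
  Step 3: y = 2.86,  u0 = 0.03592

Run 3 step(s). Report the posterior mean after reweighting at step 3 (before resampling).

post_mean = 0.8279

step 1: w=[0.0106, 0.0270, 0.1353, 0.1506, 0.2145, 0.2018, 0.1387, 0.0704, 0.0375, 0.0131, 0.0005, 0.0000]  mean=-0.6852  Neff=6.4785  idx=[2, 2, 3, 3, 4, 4, 5, 5, 5, 6, 7, 8]
step 2: w=[0.0001, 0.0001, 0.0001, 0.0001, 0.0393, 0.0393, 0.0482, 0.0482, 0.0482, 0.1118, 0.2580, 0.4067]  mean=0.5003  Neff=3.9292  idx=[5, 7, 9, 9, 10, 10, 10, 11, 11, 11, 11, 11]
step 3: w=[0.0045, 0.0060, 0.0196, 0.0196, 0.0693, 0.0693, 0.0693, 0.1485, 0.1485, 0.1485, 0.1485, 0.1485]  mean=0.8279  Neff=7.9691  idx=[3, 5, 6, 7, 7, 8, 8, 9, 9, 10, 11, 11]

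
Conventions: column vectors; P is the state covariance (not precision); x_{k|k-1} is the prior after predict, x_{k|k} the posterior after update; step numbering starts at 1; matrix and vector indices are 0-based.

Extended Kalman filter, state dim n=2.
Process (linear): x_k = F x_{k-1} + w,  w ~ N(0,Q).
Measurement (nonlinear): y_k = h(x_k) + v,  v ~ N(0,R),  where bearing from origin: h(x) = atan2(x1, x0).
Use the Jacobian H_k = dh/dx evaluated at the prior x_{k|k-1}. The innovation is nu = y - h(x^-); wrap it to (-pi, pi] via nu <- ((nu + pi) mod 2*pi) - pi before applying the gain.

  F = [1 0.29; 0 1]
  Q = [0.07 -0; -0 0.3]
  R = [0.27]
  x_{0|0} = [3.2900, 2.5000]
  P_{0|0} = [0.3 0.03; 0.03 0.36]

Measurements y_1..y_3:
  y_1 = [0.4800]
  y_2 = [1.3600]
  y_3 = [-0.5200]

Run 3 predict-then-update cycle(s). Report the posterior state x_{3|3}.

x_post = [5.5211, 2.4198]

step 1: x^-=[4.0150, 2.5000]  P^-=[0.4177 0.1344; 0.1344 0.6600]  H_jac=[-0.1118 0.1795]  S=[0.2911]  K=[-0.0775; 0.3553]  nu=[-0.0769]  x^+=[4.0210, 2.4727]  P^+=[0.4159 0.1424; 0.1424 0.6232]
step 2: x^-=[4.7380, 2.4727]  P^-=[0.6209 0.3232; 0.3232 0.9232]  H_jac=[-0.0866 0.1659]  S=[0.2908]  K=[-0.0005; 0.4305]  nu=[0.8790]  x^+=[4.7376, 2.8511]  P^+=[0.6209 0.3232; 0.3232 0.8694]
step 3: x^-=[5.5644, 2.8511]  P^-=[0.9515 0.5753; 0.5753 1.1694]  H_jac=[-0.0729 0.1423]  S=[0.2868]  K=[0.0436; 0.4341]  nu=[-0.9935]  x^+=[5.5211, 2.4198]  P^+=[0.9510 0.5699; 0.5699 1.1153]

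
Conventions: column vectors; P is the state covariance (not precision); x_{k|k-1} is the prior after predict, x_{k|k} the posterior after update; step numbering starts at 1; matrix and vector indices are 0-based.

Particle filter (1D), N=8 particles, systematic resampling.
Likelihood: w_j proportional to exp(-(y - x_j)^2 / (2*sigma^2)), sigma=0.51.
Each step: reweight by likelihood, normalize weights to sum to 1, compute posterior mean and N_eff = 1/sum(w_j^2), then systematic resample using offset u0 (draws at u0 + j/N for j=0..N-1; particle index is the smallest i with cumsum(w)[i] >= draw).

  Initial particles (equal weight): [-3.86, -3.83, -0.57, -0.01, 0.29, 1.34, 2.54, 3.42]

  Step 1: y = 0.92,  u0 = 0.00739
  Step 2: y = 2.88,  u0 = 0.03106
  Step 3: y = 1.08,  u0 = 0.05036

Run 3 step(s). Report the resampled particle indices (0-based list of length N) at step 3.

step 1: w=[0.0000, 0.0000, 0.0101, 0.1366, 0.3357, 0.5130, 0.0046, 0.0000]  mean=0.7894  Neff=2.5340  idx=[2, 3, 4, 4, 5, 5, 5, 5]
step 2: w=[0.0000, 0.0000, 0.0001, 0.0001, 0.2500, 0.2500, 0.2500, 0.2500]  mean=1.3399  Neff=4.0010  idx=[4, 4, 5, 5, 6, 6, 7, 7]
step 3: w=[0.1250, 0.1250, 0.1250, 0.1250, 0.1250, 0.1250, 0.1250, 0.1250]  mean=1.3400  Neff=8.0000  idx=[0, 1, 2, 3, 4, 5, 6, 7]

resampled_idx = [0, 1, 2, 3, 4, 5, 6, 7]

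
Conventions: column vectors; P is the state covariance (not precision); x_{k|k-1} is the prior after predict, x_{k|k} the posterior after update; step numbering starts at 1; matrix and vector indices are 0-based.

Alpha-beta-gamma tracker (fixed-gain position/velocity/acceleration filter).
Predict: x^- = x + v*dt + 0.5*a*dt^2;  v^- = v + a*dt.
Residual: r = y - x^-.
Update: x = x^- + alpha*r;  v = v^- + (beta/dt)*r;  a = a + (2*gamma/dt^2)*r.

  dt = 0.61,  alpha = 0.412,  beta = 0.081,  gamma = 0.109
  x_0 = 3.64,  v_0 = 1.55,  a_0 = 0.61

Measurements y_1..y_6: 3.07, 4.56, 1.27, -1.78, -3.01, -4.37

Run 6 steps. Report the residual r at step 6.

step 1: x_pred=4.6990  r=-1.6290  x^+=4.0278  v^+=1.7058  a^+=-0.3444
step 2: x_pred=5.0043  r=-0.4443  x^+=4.8213  v^+=1.4367  a^+=-0.6047
step 3: x_pred=5.5852  r=-4.3152  x^+=3.8073  v^+=0.4949  a^+=-3.1328
step 4: x_pred=3.5263  r=-5.3063  x^+=1.3401  v^+=-2.1207  a^+=-6.2416
step 5: x_pred=-1.1148  r=-1.8952  x^+=-1.8956  v^+=-6.1797  a^+=-7.3519
step 6: x_pred=-7.0331  r=2.6631  x^+=-5.9359  v^+=-10.3108  a^+=-5.7917

resid = 2.6631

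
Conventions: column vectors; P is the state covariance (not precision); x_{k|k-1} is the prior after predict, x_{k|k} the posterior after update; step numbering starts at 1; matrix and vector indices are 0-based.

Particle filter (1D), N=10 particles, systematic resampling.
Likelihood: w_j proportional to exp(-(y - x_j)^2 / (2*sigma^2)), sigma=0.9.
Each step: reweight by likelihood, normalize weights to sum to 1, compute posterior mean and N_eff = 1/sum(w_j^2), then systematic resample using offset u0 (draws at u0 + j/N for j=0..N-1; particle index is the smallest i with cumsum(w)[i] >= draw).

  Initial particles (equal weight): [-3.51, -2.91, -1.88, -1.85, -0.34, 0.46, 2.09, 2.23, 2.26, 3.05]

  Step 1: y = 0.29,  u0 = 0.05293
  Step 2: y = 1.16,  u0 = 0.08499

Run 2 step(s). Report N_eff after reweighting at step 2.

step 1: w=[0.0001, 0.0008, 0.0247, 0.0267, 0.3535, 0.4436, 0.0611, 0.0442, 0.0411, 0.0041]  mean=0.3173  Neff=3.0259  idx=[4, 4, 4, 4, 5, 5, 5, 5, 6, 7]
step 2: w=[0.0495, 0.0495, 0.0495, 0.0495, 0.1468, 0.1468, 0.1468, 0.1468, 0.1165, 0.0980]  mean=0.6648  Neff=8.3870  idx=[1, 3, 4, 5, 5, 6, 7, 7, 8, 9]

N_eff = 8.3870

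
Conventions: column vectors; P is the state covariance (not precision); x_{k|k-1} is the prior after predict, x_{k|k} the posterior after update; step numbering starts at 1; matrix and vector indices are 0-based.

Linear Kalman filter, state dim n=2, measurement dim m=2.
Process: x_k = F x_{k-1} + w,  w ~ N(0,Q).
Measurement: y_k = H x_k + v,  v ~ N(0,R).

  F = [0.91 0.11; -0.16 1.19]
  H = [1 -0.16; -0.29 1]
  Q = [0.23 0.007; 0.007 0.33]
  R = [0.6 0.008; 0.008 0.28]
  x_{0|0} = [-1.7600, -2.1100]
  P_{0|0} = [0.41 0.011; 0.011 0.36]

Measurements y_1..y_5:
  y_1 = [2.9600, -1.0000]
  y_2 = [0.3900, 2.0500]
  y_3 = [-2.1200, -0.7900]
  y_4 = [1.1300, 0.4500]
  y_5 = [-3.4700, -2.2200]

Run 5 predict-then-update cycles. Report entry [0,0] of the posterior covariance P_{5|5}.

P_post[0,0] = 0.2761

step 1: x^-=[-1.8337, -2.2293]  P^-=[0.5761 0.0061; 0.0061 0.8461]  S=[1.1958 -0.2880; -0.2880 1.1710]  K=[0.4760 -0.0203; 0.0697 0.7382]  nu=[4.4370, 0.6975]  x^+=[0.2643, -1.4050]  P^+=[0.2990 0.0848; 0.0848 0.2319]
step 2: x^-=[0.0860, -1.7143]  P^-=[0.4974 0.0842; 0.0842 0.6337]  S=[1.0867 -0.1495; -0.1495 0.9067]  K=[0.4464 0.0074; 0.0784 0.6849]  nu=[0.0297, 3.7892]  x^+=[0.1272, 0.8833]  P^+=[0.2819 0.0874; 0.0874 0.2177]
step 3: x^-=[0.2129, 1.0308]  P^-=[0.4835 0.0875; 0.0875 0.6123]  S=[1.0712 -0.1386; -0.1386 0.8822]  K=[0.4395 0.0093; 0.0779 0.6775]  nu=[-2.1680, -1.7590]  x^+=[-0.7564, -0.3300]  P^+=[0.2777 0.0866; 0.0866 0.2155]
step 4: x^-=[-0.7246, -0.2716]  P^-=[0.4799 0.0871; 0.0871 0.6092]  S=[1.0676 -0.1375; -0.1375 0.8791]  K=[0.4376 0.0092; 0.0774 0.6764]  nu=[1.8111, 0.5115]  x^+=[0.0727, 0.2145]  P^+=[0.2764 0.0863; 0.0863 0.2150]
step 5: x^-=[0.0898, 0.2436]  P^-=[0.4788 0.0868; 0.0868 0.6087]  S=[1.0666 -0.1374; -0.1374 0.8787]  K=[0.4371 0.0091; 0.0772 0.6762]  nu=[-3.5208, -2.4376]  x^+=[-1.4712, -1.6765]  P^+=[0.2761 0.0861; 0.0861 0.2149]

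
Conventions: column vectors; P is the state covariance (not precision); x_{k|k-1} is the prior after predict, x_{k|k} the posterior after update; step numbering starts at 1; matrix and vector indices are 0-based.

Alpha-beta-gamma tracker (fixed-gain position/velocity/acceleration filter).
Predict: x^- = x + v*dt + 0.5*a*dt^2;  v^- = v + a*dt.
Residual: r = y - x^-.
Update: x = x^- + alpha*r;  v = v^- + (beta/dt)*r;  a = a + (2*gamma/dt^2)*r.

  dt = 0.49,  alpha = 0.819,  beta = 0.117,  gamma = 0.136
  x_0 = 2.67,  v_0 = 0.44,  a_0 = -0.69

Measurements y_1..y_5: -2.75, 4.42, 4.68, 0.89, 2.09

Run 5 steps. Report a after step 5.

a_post = 1.6141

step 1: x_pred=2.8028  r=-5.5528  x^+=-1.7449  v^+=-1.2240  a^+=-6.9805
step 2: x_pred=-3.1827  r=7.6027  x^+=3.0439  v^+=-2.8291  a^+=1.6323
step 3: x_pred=1.8536  r=2.8264  x^+=4.1684  v^+=-1.3544  a^+=4.8342
step 4: x_pred=4.0851  r=-3.1951  x^+=1.4683  v^+=0.2515  a^+=1.2146
step 5: x_pred=1.7373  r=0.3527  x^+=2.0262  v^+=0.9308  a^+=1.6141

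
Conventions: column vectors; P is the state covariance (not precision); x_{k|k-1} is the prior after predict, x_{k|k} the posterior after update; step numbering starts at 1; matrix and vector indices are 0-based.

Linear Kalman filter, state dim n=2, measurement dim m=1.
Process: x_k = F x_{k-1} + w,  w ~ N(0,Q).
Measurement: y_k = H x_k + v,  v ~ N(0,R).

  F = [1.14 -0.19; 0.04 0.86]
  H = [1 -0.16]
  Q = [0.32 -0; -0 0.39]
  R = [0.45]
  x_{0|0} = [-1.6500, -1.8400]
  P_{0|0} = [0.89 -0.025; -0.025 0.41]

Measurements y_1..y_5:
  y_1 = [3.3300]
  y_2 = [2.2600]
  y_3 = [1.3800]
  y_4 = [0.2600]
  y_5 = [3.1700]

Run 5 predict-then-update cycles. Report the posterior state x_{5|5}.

x_post = [2.3476, -0.6509]

step 1: x^-=[-1.5314, -1.6484]  P^-=[1.5023 -0.0507; -0.0507 0.6929]  S=[1.9862]  K=[0.7604; -0.0814]  nu=[4.5977]  x^+=[1.9648, -2.0225]  P^+=[0.3537 0.0722; 0.0722 0.6798]
step 2: x^-=[2.6241, -1.6607]  P^-=[0.7730 -0.0248; -0.0248 0.8983]  S=[1.2539]  K=[0.6196; -0.1344]  nu=[-0.6298]  x^+=[2.2339, -1.5761]  P^+=[0.2916 0.0796; 0.0796 0.8757]
step 3: x^-=[2.8461, -1.2661]  P^-=[0.6960 -0.0523; -0.0523 1.0436]  S=[1.1895]  K=[0.5922; -0.1844]  nu=[-1.6686]  x^+=[1.8579, -0.9585]  P^+=[0.2789 0.0775; 0.0775 1.0032]
step 4: x^-=[2.3001, -0.7500]  P^-=[0.6851 -0.0758; -0.0758 1.1377]  S=[1.1884]  K=[0.5866; -0.2169]  nu=[-2.1601]  x^+=[1.0329, -0.2814]  P^+=[0.2761 0.0755; 0.0755 1.0818]
step 5: x^-=[1.2310, -0.2007]  P^-=[0.6851 -0.0908; -0.0908 1.1957]  S=[1.1948]  K=[0.5856; -0.2361]  nu=[1.9069]  x^+=[2.3476, -0.6509]  P^+=[0.2754 0.0744; 0.0744 1.1291]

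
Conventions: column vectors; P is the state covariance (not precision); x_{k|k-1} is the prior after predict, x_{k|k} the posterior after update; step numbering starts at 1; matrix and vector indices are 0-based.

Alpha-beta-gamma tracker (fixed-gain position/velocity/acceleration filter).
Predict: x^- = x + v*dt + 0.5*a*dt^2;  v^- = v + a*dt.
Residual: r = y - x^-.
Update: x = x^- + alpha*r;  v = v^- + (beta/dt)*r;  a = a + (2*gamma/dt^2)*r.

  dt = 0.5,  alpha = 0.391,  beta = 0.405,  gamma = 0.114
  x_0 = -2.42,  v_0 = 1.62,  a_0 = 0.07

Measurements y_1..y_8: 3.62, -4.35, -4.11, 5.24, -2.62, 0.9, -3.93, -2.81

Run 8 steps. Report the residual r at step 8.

resid = 0.0490

step 1: x_pred=-1.6012  r=5.2212  x^+=0.4403  v^+=5.8842  a^+=4.8318
step 2: x_pred=3.9863  r=-8.3363  x^+=0.7268  v^+=1.5477  a^+=-2.7710
step 3: x_pred=1.1543  r=-5.2643  x^+=-0.9040  v^+=-4.1019  a^+=-7.5720
step 4: x_pred=-3.9015  r=9.1415  x^+=-0.3272  v^+=-0.4833  a^+=0.7650
step 5: x_pred=-0.4732  r=-2.1468  x^+=-1.3126  v^+=-1.8397  a^+=-1.1929
step 6: x_pred=-2.3815  r=3.2815  x^+=-1.0985  v^+=0.2219  a^+=1.7999
step 7: x_pred=-0.7625  r=-3.1675  x^+=-2.0010  v^+=-1.4438  a^+=-1.0889
step 8: x_pred=-2.8590  r=0.0490  x^+=-2.8398  v^+=-1.9485  a^+=-1.0442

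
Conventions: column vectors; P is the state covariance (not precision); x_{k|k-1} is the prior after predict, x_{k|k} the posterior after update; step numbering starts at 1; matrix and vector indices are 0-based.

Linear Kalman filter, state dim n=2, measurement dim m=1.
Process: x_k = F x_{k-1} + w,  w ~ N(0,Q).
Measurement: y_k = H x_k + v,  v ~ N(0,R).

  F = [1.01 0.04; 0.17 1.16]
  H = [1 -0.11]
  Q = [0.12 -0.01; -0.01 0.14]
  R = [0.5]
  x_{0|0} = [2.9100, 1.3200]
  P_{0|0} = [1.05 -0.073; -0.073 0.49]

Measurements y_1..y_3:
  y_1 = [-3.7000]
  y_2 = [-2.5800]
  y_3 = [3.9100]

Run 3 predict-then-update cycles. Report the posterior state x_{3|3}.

step 1: x^-=[2.9919, 2.0259]  P^-=[1.1860 0.1070; 0.1070 0.8009]  S=[1.6721]  K=[0.7022; 0.0113]  nu=[-6.4691]  x^+=[-1.5508, 1.9528]  P^+=[0.3614 0.0937; 0.0937 0.8007]
step 2: x^-=[-1.4882, 2.0016]  P^-=[0.4975 0.1997; 0.1997 1.2648]  S=[0.9689]  K=[0.4908; 0.0625]  nu=[-0.8716]  x^+=[-1.9160, 1.9471]  P^+=[0.2641 0.1699; 0.1699 1.2610]
step 3: x^-=[-1.8573, 1.9330]  P^-=[0.4052 0.2941; 0.2941 1.9115]  S=[0.8636]  K=[0.4317; 0.0971]  nu=[5.9799]  x^+=[0.7242, 2.5136]  P^+=[0.2442 0.2579; 0.2579 1.9034]

x_post = [0.7242, 2.5136]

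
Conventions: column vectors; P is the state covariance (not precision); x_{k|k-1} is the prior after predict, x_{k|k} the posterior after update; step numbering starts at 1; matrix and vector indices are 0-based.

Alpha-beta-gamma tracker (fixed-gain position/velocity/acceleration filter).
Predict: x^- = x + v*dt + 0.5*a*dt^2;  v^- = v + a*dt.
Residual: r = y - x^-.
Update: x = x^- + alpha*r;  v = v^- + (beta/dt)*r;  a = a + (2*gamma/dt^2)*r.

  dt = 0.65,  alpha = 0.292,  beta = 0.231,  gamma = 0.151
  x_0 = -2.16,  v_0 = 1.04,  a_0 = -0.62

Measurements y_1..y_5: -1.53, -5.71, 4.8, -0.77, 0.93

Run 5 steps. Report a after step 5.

step 1: x_pred=-1.6150  r=0.0850  x^+=-1.5902  v^+=0.6672  a^+=-0.5593
step 2: x_pred=-1.2746  r=-4.4354  x^+=-2.5698  v^+=-1.2726  a^+=-3.7296
step 3: x_pred=-4.1848  r=8.9848  x^+=-1.5613  v^+=-0.5038  a^+=2.6927
step 4: x_pred=-1.3199  r=0.5499  x^+=-1.1593  v^+=1.4419  a^+=3.0857
step 5: x_pred=0.4297  r=0.5003  x^+=0.5758  v^+=3.6254  a^+=3.4433

a_post = 3.4433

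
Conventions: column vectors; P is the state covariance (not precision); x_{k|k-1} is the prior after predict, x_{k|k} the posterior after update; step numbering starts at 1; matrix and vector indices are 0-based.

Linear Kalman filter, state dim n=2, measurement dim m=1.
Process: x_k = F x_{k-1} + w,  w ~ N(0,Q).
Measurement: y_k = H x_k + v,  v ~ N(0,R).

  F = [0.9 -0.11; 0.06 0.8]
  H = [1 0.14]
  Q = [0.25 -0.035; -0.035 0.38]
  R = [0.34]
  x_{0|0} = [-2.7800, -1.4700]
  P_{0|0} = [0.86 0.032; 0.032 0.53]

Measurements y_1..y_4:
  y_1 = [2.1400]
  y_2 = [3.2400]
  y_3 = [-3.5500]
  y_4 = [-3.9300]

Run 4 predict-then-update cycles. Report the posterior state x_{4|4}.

step 1: x^-=[-2.3403, -1.3428]  P^-=[0.9467 -0.0124; -0.0124 0.7254]  S=[1.2974]  K=[0.7283; 0.0687]  nu=[4.6683]  x^+=[1.0597, -1.0219]  P^+=[0.2585 -0.0773; -0.0773 0.7192]
step 2: x^-=[1.0662, -0.7540]  P^-=[0.4834 -0.1395; -0.1395 0.8338]  S=[0.8006]  K=[0.5793; -0.0284]  nu=[2.2794]  x^+=[2.3867, -0.8188]  P^+=[0.2147 -0.1263; -0.1263 0.8332]
step 3: x^-=[2.2381, -0.5118]  P^-=[0.4590 -0.1868; -0.1868 0.9019]  S=[0.7643]  K=[0.5663; -0.0793]  nu=[-5.7164]  x^+=[-0.9989, -0.0588]  P^+=[0.2139 -0.1525; -0.1525 0.8971]
step 4: x^-=[-0.8925, -0.1069]  P^-=[0.4643 -0.2112; -0.2112 0.9403]  S=[0.7636]  K=[0.5693; -0.1042]  nu=[-3.0225]  x^+=[-2.6133, 0.2080]  P^+=[0.2168 -0.1659; -0.1659 0.9320]

x_post = [-2.6133, 0.2080]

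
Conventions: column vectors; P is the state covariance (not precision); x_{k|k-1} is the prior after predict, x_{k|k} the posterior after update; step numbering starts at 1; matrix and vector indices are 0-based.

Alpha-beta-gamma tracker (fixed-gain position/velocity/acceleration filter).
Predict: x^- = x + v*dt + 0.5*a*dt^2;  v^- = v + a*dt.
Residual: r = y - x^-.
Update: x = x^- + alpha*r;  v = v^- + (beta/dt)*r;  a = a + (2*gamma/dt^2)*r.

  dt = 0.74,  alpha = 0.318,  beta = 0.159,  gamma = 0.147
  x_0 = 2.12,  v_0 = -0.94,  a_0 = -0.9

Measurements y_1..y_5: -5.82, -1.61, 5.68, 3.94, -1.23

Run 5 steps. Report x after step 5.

x_post = -0.2877

step 1: x_pred=1.1780  r=-6.9980  x^+=-1.0474  v^+=-3.1096  a^+=-4.6571
step 2: x_pred=-4.6236  r=3.0136  x^+=-3.6653  v^+=-5.9084  a^+=-3.0392
step 3: x_pred=-8.8696  r=14.5496  x^+=-4.2428  v^+=-5.0312  a^+=4.7724
step 4: x_pred=-6.6592  r=10.5992  x^+=-3.2887  v^+=0.7778  a^+=10.4630
step 5: x_pred=0.1517  r=-1.3817  x^+=-0.2877  v^+=8.2235  a^+=9.7212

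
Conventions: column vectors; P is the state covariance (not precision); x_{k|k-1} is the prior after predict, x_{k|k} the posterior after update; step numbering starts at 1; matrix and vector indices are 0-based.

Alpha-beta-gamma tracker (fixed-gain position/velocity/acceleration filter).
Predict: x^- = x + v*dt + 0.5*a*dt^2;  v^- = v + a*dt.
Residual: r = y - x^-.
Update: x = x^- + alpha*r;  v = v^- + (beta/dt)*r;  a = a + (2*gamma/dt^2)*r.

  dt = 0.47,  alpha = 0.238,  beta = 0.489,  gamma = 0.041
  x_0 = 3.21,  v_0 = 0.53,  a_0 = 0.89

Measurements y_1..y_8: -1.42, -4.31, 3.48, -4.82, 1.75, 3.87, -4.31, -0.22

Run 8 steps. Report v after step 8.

v_post = -2.7008

step 1: x_pred=3.5574  r=-4.9774  x^+=2.3728  v^+=-4.2303  a^+=-0.9577
step 2: x_pred=0.2788  r=-4.5888  x^+=-0.8134  v^+=-9.4547  a^+=-2.6610
step 3: x_pred=-5.5510  r=9.0310  x^+=-3.4016  v^+=-1.3093  a^+=0.6913
step 4: x_pred=-3.9406  r=-0.8794  x^+=-4.1499  v^+=-1.8993  a^+=0.3649
step 5: x_pred=-5.0023  r=6.7523  x^+=-3.3952  v^+=5.2974  a^+=2.8714
step 6: x_pred=-0.5883  r=4.4583  x^+=0.4728  v^+=11.2855  a^+=4.5264
step 7: x_pred=6.2769  r=-10.5869  x^+=3.7572  v^+=2.3980  a^+=0.5964
step 8: x_pred=4.9502  r=-5.1702  x^+=3.7197  v^+=-2.7008  a^+=-1.3228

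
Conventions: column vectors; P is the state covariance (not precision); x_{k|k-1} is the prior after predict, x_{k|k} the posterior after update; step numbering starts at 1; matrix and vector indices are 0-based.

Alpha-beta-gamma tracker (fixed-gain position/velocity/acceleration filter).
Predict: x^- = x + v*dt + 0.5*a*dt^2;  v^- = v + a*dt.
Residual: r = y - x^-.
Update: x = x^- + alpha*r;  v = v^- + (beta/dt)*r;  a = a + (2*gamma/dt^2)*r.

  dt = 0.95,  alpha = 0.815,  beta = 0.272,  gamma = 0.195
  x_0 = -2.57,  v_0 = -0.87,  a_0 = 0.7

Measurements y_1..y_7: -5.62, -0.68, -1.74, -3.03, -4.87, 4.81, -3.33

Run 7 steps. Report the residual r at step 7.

resid = -8.4306

step 1: x_pred=-3.0806  r=-2.5394  x^+=-5.1502  v^+=-0.9321  a^+=-0.3973
step 2: x_pred=-6.2150  r=5.5350  x^+=-1.7040  v^+=0.2752  a^+=1.9945
step 3: x_pred=-0.5425  r=-1.1975  x^+=-1.5185  v^+=1.8271  a^+=1.4770
step 4: x_pred=0.8838  r=-3.9138  x^+=-2.3059  v^+=2.1097  a^+=-0.2143
step 5: x_pred=-0.3984  r=-4.4716  x^+=-4.0428  v^+=0.6259  a^+=-2.1466
step 6: x_pred=-4.4168  r=9.2268  x^+=3.1030  v^+=1.2284  a^+=1.8406
step 7: x_pred=5.1006  r=-8.4306  x^+=-1.7703  v^+=0.5632  a^+=-1.8025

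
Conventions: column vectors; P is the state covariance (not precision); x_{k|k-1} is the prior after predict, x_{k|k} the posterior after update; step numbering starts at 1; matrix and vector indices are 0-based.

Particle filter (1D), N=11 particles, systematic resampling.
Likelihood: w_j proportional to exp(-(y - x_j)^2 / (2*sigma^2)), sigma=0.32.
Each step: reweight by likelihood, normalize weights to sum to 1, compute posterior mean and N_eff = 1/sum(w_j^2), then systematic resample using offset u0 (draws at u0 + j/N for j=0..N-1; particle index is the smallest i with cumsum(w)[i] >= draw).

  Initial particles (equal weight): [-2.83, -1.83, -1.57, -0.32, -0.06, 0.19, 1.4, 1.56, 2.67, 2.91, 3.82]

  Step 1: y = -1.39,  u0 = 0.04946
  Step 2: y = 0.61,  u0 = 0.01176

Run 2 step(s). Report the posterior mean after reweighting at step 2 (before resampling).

post_mean = -1.5703

step 1: w=[0.0000, 0.3118, 0.6850, 0.0030, 0.0001, 0.0000, 0.0000, 0.0000, 0.0000, 0.0000, 0.0000]  mean=-1.6471  Neff=1.7653  idx=[1, 1, 1, 2, 2, 2, 2, 2, 2, 2, 2]
step 2: w=[0.0004, 0.0004, 0.0004, 0.1249, 0.1249, 0.1249, 0.1249, 0.1249, 0.1249, 0.1249, 0.1249]  mean=-1.5703  Neff=8.0170  idx=[3, 3, 4, 5, 5, 6, 7, 8, 8, 9, 10]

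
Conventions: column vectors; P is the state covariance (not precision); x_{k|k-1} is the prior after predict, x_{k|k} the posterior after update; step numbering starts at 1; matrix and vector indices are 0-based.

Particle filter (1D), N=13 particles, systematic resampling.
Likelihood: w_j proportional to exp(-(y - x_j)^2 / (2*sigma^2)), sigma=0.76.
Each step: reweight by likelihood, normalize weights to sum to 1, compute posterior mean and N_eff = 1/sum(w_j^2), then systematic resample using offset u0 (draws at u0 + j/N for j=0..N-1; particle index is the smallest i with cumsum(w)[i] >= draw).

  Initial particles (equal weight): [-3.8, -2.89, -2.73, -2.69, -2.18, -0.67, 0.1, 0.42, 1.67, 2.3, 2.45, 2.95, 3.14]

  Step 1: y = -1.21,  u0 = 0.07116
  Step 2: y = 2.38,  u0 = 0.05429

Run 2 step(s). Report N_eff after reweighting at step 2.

step 1: w=[0.0016, 0.0452, 0.0704, 0.0781, 0.2303, 0.4041, 0.1177, 0.0522, 0.0004, 0.0000, 0.0000, 0.0000, 0.0000]  mean=-1.2773  Neff=4.0644  idx=[2, 3, 4, 4, 4, 5, 5, 5, 5, 5, 6, 6, 7]
step 2: w=[0.0000, 0.0000, 0.0000, 0.0000, 0.0000, 0.0053, 0.0053, 0.0053, 0.0053, 0.0053, 0.1859, 0.1859, 0.6016]  mean=0.2720  Neff=2.3192  idx=[10, 10, 10, 11, 11, 12, 12, 12, 12, 12, 12, 12, 12]

N_eff = 2.3192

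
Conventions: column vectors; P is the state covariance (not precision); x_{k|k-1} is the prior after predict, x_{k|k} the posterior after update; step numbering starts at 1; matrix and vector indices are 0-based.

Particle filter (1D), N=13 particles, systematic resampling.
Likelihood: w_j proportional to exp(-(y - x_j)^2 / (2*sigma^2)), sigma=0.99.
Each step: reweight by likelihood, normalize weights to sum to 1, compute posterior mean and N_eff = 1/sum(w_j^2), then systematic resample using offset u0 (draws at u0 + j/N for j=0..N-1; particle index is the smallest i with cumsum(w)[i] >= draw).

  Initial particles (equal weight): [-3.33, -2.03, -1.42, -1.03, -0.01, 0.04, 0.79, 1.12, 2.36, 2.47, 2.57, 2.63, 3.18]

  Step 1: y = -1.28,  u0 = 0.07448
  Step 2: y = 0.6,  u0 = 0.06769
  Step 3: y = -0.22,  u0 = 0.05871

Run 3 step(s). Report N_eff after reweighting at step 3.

step 1: w=[0.0305, 0.1952, 0.2575, 0.2519, 0.1142, 0.1069, 0.0292, 0.0138, 0.0003, 0.0002, 0.0001, 0.0001, 0.0000]  mean=-1.0794  Neff=5.1460  idx=[1, 1, 2, 2, 2, 2, 3, 3, 3, 4, 4, 5, 7]
step 2: w=[0.0062, 0.0062, 0.0265, 0.0265, 0.0265, 0.0265, 0.0548, 0.0548, 0.0548, 0.1757, 0.1757, 0.1810, 0.1850]  mean=-0.1340  Neff=7.1137  idx=[4, 6, 7, 9, 9, 9, 10, 10, 11, 11, 12, 12, 12]
step 3: w=[0.0483, 0.0720, 0.0720, 0.0984, 0.0984, 0.0984, 0.0984, 0.0984, 0.0973, 0.0973, 0.0403, 0.0403, 0.0403]  mean=-0.0788  Neff=11.7701  idx=[1, 2, 3, 3, 4, 5, 6, 7, 7, 8, 9, 10, 12]

N_eff = 11.7701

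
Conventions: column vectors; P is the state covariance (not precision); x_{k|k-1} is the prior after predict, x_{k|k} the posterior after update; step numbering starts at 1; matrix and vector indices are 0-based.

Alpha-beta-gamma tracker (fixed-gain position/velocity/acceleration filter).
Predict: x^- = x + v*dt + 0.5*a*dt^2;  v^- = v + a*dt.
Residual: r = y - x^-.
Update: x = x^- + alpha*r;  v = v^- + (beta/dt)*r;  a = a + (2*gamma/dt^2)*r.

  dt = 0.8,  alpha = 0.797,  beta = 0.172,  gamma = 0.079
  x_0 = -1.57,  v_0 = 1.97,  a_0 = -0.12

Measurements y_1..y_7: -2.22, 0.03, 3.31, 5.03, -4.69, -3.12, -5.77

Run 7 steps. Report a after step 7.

step 1: x_pred=-0.0324  r=-2.1876  x^+=-1.7759  v^+=1.4037  a^+=-0.6601
step 2: x_pred=-0.8642  r=0.8942  x^+=-0.1515  v^+=1.0679  a^+=-0.4393
step 3: x_pred=0.5622  r=2.7478  x^+=2.7522  v^+=1.3072  a^+=0.2391
step 4: x_pred=3.8745  r=1.1555  x^+=4.7954  v^+=1.7469  a^+=0.5243
step 5: x_pred=6.3607  r=-11.0507  x^+=-2.4467  v^+=-0.2095  a^+=-2.2038
step 6: x_pred=-3.3196  r=0.1996  x^+=-3.1605  v^+=-1.9297  a^+=-2.1545
step 7: x_pred=-5.3937  r=-0.3763  x^+=-5.6936  v^+=-3.7342  a^+=-2.2474

a_post = -2.2474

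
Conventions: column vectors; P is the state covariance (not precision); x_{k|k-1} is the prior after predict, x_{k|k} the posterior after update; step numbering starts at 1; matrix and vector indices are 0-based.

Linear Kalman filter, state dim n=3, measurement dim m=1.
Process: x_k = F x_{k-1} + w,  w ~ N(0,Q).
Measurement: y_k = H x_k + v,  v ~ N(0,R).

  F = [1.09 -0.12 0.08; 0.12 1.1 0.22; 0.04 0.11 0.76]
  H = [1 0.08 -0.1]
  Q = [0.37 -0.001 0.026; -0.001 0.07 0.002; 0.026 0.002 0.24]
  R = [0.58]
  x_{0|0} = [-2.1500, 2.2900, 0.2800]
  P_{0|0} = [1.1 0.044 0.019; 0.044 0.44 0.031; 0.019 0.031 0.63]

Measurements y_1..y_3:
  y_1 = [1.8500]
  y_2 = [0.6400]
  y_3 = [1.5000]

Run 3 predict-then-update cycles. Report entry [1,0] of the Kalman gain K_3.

K[1,0] = 0.0058

step 1: x^-=[-2.5959, 2.3226, 0.3787]  P^-=[1.6785 0.1547 0.1248; 0.1547 0.6764 0.1969; 0.1248 0.1969 0.6177]  S=[2.2656]  K=[0.7408; 0.0835; 0.0348]  nu=[4.2980]  x^+=[0.5880, 2.6813, 0.5281]  P^+=[0.4351 0.0146 0.0664; 0.0146 0.6606 0.1904; 0.0664 0.1904 0.6150]
step 2: x^-=[0.3615, 3.1361, 0.7198]  P^-=[0.9045 0.0251 0.1149; 0.0251 1.0048 0.3581; 0.1149 0.3581 0.6399]  S=[1.4727]  K=[0.6078; 0.0473; 0.0540]  nu=[0.0996]  x^+=[0.4220, 3.1409, 0.7252]  P^+=[0.3605 -0.0172 0.0665; -0.0172 1.0015 0.3543; 0.0665 0.3543 0.6356]
step 3: x^-=[0.1411, 3.6651, 0.9135]  P^-=[0.8262 -0.0569 0.0913; -0.0569 1.4882 0.5416; 0.0913 0.5416 0.6829]  S=[1.3865]  K=[0.5860; 0.0058; 0.0478]  nu=[1.1570]  x^+=[0.8191, 3.6718, 0.9689]  P^+=[0.3500 -0.0616 0.0524; -0.0616 1.4882 0.5412; 0.0524 0.5412 0.6798]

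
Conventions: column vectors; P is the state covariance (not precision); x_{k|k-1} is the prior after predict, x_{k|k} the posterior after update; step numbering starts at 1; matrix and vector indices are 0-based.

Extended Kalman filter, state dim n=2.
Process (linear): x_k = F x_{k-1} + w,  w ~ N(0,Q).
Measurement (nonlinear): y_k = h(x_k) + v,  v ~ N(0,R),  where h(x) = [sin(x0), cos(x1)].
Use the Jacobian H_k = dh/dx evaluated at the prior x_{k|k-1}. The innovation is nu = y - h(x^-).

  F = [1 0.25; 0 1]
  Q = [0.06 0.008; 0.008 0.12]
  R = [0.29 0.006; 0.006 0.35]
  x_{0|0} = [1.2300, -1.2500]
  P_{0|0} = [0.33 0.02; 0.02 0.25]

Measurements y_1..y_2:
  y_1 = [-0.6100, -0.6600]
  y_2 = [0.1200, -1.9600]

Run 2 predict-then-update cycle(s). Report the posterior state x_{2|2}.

x_post = [-0.2266, -2.5715]

step 1: x^-=[0.9175, -1.2500]  P^-=[0.4156 0.0905; 0.0905 0.3700]  H_jac=[0.6078 0.0000; 0.0000 0.9490]  S=[0.4435 0.0582; 0.0582 0.6832]  K=[0.5593 0.0781; 0.0572 0.5091]  nu=[-1.4041, -0.9753]  x^+=[0.0561, -1.8268]  P^+=[0.2676 0.0323; 0.0323 0.1881]
step 2: x^-=[-0.4007, -1.8268]  P^-=[0.3555 0.0874; 0.0874 0.3081]  H_jac=[0.9208 0.0000; 0.0000 0.9674]  S=[0.5915 0.0838; 0.0838 0.6383]  K=[0.5449 0.0608; 0.0712 0.4576]  nu=[0.5100, -1.7067]  x^+=[-0.2266, -2.5715]  P^+=[0.1720 0.0254; 0.0254 0.1660]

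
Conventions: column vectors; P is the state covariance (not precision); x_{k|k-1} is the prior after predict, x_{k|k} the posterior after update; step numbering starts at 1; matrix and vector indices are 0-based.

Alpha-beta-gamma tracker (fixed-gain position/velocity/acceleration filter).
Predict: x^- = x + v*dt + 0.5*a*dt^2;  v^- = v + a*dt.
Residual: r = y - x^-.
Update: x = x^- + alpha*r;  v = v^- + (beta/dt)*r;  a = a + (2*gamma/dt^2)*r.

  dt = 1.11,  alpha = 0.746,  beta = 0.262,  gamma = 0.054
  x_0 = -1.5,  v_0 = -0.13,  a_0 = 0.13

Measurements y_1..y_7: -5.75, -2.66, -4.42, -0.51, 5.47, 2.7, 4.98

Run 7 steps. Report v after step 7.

step 1: x_pred=-1.5642  r=-4.1858  x^+=-4.6868  v^+=-0.9737  a^+=-0.2369
step 2: x_pred=-5.9136  r=3.2536  x^+=-3.4864  v^+=-0.4687  a^+=0.0483
step 3: x_pred=-3.9769  r=-0.4431  x^+=-4.3075  v^+=-0.5197  a^+=0.0094
step 4: x_pred=-4.8785  r=4.3685  x^+=-1.6196  v^+=0.5219  a^+=0.3924
step 5: x_pred=-0.7986  r=6.2686  x^+=3.8778  v^+=2.4371  a^+=0.9418
step 6: x_pred=7.1631  r=-4.4631  x^+=3.8336  v^+=2.4290  a^+=0.5506
step 7: x_pred=6.8691  r=-1.8891  x^+=5.4598  v^+=2.5943  a^+=0.3850

v_post = 2.5943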